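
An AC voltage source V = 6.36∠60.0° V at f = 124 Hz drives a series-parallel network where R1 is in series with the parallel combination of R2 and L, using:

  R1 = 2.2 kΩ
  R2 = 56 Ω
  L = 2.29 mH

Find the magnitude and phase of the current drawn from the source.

Step 1 — Angular frequency: ω = 2π·f = 2π·124 = 779.1 rad/s.
Step 2 — Component impedances:
  R1: Z = R = 2200 Ω
  R2: Z = R = 56 Ω
  L: Z = jωL = j·779.1·0.00229 = 0 + j1.784 Ω
Step 3 — Parallel branch: R2 || L = 1/(1/R2 + 1/L) = 0.05679 + j1.782 Ω.
Step 4 — Series with R1: Z_total = R1 + (R2 || L) = 2200 + j1.782 Ω = 2200∠0.0° Ω.
Step 5 — Source phasor: V = 6.36∠60.0° V = 3.18 + j5.508 V.
Step 6 — Ohm's law: I = V / Z_total = (3.18 + j5.508) / (2200 + j1.782) = 0.001447 + j0.002502 A.
Step 7 — Convert to polar: |I| = 0.002891 A, ∠I = 60.0°.

I = 0.002891∠60.0° A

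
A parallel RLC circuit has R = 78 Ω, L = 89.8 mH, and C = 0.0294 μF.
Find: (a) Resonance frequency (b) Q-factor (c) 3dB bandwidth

Step 1 — Resonance: ω₀ = 1/√(LC) = 1/√(0.0898·2.94e-08) = 1.946e+04 rad/s.
Step 2 — f₀ = ω₀/(2π) = 3097 Hz.
Step 3 — Parallel Q: Q = R/(ω₀L) = 78/(1.946e+04·0.0898) = 0.04463.
Step 4 — Bandwidth: Δω = ω₀/Q = 4.361e+05 rad/s; BW = Δω/(2π) = 6.94e+04 Hz.

(a) f₀ = 3097 Hz  (b) Q = 0.04463  (c) BW = 6.94e+04 Hz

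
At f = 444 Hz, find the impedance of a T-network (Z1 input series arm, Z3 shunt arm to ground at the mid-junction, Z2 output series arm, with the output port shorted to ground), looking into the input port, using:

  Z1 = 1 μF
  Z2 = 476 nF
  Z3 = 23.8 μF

Step 1 — Angular frequency: ω = 2π·f = 2π·444 = 2790 rad/s.
Step 2 — Component impedances:
  Z1: Z = 1/(jωC) = -j/(ω·C) = 0 - j358.5 Ω
  Z2: Z = 1/(jωC) = -j/(ω·C) = 0 - j753.1 Ω
  Z3: Z = 1/(jωC) = -j/(ω·C) = 0 - j15.06 Ω
Step 3 — With the output port shorted to ground, the output series arm Z2 runs from the junction to ground; the shunt arm Z3 also runs from the junction to ground. They appear in parallel: Z3 || Z2 = 0 - j14.77 Ω.
Step 4 — Series with input arm Z1: Z_in = Z1 + (Z3 || Z2) = 0 - j373.2 Ω = 373.2∠-90.0° Ω.

Z = 0 - j373.2 Ω = 373.2∠-90.0° Ω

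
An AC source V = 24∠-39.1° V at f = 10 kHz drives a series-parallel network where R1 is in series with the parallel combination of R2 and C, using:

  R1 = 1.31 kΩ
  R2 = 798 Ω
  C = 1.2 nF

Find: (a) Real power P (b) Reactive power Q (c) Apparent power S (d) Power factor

Step 1 — Angular frequency: ω = 2π·f = 2π·1e+04 = 6.283e+04 rad/s.
Step 2 — Component impedances:
  R1: Z = R = 1310 Ω
  R2: Z = R = 798 Ω
  C: Z = 1/(jωC) = -j/(ω·C) = 0 - j1.326e+04 Ω
Step 3 — Parallel branch: R2 || C = 1/(1/R2 + 1/C) = 795.1 - j47.84 Ω.
Step 4 — Series with R1: Z_total = R1 + (R2 || C) = 2105 - j47.84 Ω = 2106∠-1.3° Ω.
Step 5 — Source phasor: V = 24∠-39.1° V = 18.63 - j15.14 V.
Step 6 — Current: I = V / Z = 0.009006 - j0.006986 A = 0.0114∠-37.8° A.
Step 7 — Complex power: S = V·I* = 0.2735 - j0.006215 VA.
Step 8 — Real power: P = Re(S) = 0.2735 W.
Step 9 — Reactive power: Q = Im(S) = -0.006215 VAR.
Step 10 — Apparent power: |S| = 0.2735 VA.
Step 11 — Power factor: PF = P/|S| = 0.9997 (leading).

(a) P = 0.2735 W  (b) Q = -0.006215 VAR  (c) S = 0.2735 VA  (d) PF = 0.9997 (leading)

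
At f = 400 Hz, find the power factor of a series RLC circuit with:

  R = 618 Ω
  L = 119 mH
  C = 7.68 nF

Step 1 — Angular frequency: ω = 2π·f = 2π·400 = 2513 rad/s.
Step 2 — Component impedances:
  R: Z = R = 618 Ω
  L: Z = jωL = j·2513·0.119 = 0 + j299.1 Ω
  C: Z = 1/(jωC) = -j/(ω·C) = 0 - j5.181e+04 Ω
Step 3 — Series combination: Z_total = R + L + C = 618 - j5.151e+04 Ω = 5.151e+04∠-89.3° Ω.
Step 4 — Power factor: PF = cos(φ) = Re(Z)/|Z| = 618/5.151e+04 = 0.012.
Step 5 — Type: Im(Z) = -5.151e+04 ⇒ leading (phase φ = -89.3°).

PF = 0.012 (leading, φ = -89.3°)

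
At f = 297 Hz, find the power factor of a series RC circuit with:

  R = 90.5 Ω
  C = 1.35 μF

Step 1 — Angular frequency: ω = 2π·f = 2π·297 = 1866 rad/s.
Step 2 — Component impedances:
  R: Z = R = 90.5 Ω
  C: Z = 1/(jωC) = -j/(ω·C) = 0 - j396.9 Ω
Step 3 — Series combination: Z_total = R + C = 90.5 - j396.9 Ω = 407.1∠-77.2° Ω.
Step 4 — Power factor: PF = cos(φ) = Re(Z)/|Z| = 90.5/407.1 = 0.2223.
Step 5 — Type: Im(Z) = -396.9 ⇒ leading (phase φ = -77.2°).

PF = 0.2223 (leading, φ = -77.2°)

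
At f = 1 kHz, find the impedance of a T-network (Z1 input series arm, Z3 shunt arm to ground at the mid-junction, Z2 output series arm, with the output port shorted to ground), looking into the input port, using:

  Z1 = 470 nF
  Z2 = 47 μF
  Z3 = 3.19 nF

Step 1 — Angular frequency: ω = 2π·f = 2π·1000 = 6283 rad/s.
Step 2 — Component impedances:
  Z1: Z = 1/(jωC) = -j/(ω·C) = 0 - j338.6 Ω
  Z2: Z = 1/(jωC) = -j/(ω·C) = 0 - j3.386 Ω
  Z3: Z = 1/(jωC) = -j/(ω·C) = 0 - j4.989e+04 Ω
Step 3 — With the output port shorted to ground, the output series arm Z2 runs from the junction to ground; the shunt arm Z3 also runs from the junction to ground. They appear in parallel: Z3 || Z2 = 0 - j3.386 Ω.
Step 4 — Series with input arm Z1: Z_in = Z1 + (Z3 || Z2) = 0 - j342 Ω = 342∠-90.0° Ω.

Z = 0 - j342 Ω = 342∠-90.0° Ω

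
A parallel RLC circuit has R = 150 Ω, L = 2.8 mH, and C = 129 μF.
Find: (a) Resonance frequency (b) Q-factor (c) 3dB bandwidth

Step 1 — Resonance: ω₀ = 1/√(LC) = 1/√(0.0028·0.000129) = 1664 rad/s.
Step 2 — f₀ = ω₀/(2π) = 264.8 Hz.
Step 3 — Parallel Q: Q = R/(ω₀L) = 150/(1664·0.0028) = 32.2.
Step 4 — Bandwidth: Δω = ω₀/Q = 51.68 rad/s; BW = Δω/(2π) = 8.225 Hz.

(a) f₀ = 264.8 Hz  (b) Q = 32.2  (c) BW = 8.225 Hz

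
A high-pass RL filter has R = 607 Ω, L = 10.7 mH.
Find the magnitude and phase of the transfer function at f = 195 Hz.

Step 1 — Angular frequency: ω = 2π·195 = 1225 rad/s.
Step 2 — Transfer function: H(jω) = jωL/(R + jωL).
Step 3 — Numerator jωL = j·13.11; denominator R + jωL = 607 + j13.11.
Step 4 — H = 0.0004662 + j0.02159.
Step 5 — Magnitude: |H| = 0.02159 (-33.3 dB); phase: φ = 88.8°.

|H| = 0.02159 (-33.3 dB), φ = 88.8°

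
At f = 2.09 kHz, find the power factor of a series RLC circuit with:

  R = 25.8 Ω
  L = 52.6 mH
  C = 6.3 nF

Step 1 — Angular frequency: ω = 2π·f = 2π·2090 = 1.313e+04 rad/s.
Step 2 — Component impedances:
  R: Z = R = 25.8 Ω
  L: Z = jωL = j·1.313e+04·0.0526 = 0 + j690.7 Ω
  C: Z = 1/(jωC) = -j/(ω·C) = 0 - j1.209e+04 Ω
Step 3 — Series combination: Z_total = R + L + C = 25.8 - j1.14e+04 Ω = 1.14e+04∠-89.9° Ω.
Step 4 — Power factor: PF = cos(φ) = Re(Z)/|Z| = 25.8/11397 = 0.002264.
Step 5 — Type: Im(Z) = -1.14e+04 ⇒ leading (phase φ = -89.9°).

PF = 0.002264 (leading, φ = -89.9°)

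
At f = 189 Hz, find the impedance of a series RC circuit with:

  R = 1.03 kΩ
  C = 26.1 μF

Step 1 — Angular frequency: ω = 2π·f = 2π·189 = 1188 rad/s.
Step 2 — Component impedances:
  R: Z = R = 1030 Ω
  C: Z = 1/(jωC) = -j/(ω·C) = 0 - j32.26 Ω
Step 3 — Series combination: Z_total = R + C = 1030 - j32.26 Ω = 1031∠-1.8° Ω.

Z = 1030 - j32.26 Ω = 1031∠-1.8° Ω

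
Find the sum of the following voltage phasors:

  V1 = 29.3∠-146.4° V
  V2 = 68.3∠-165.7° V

Step 1 — Convert each phasor to rectangular form:
  V1 = 29.3·(cos(-146.4°) + j·sin(-146.4°)) = -24.4 - j16.21 V
  V2 = 68.3·(cos(-165.7°) + j·sin(-165.7°)) = -66.18 - j16.87 V
Step 2 — Sum components: V_total = -90.59 - j33.08 V.
Step 3 — Convert to polar: |V_total| = 96.44 V, ∠V_total = -159.9°.

V_total = 96.44∠-159.9° V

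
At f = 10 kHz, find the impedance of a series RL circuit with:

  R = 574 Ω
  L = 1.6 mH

Step 1 — Angular frequency: ω = 2π·f = 2π·1e+04 = 6.283e+04 rad/s.
Step 2 — Component impedances:
  R: Z = R = 574 Ω
  L: Z = jωL = j·6.283e+04·0.0016 = 0 + j100.5 Ω
Step 3 — Series combination: Z_total = R + L = 574 + j100.5 Ω = 582.7∠9.9° Ω.

Z = 574 + j100.5 Ω = 582.7∠9.9° Ω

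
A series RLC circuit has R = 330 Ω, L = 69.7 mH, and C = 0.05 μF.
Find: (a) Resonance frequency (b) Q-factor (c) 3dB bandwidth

Step 1 — Resonance: ω₀ = 1/√(LC) = 1/√(0.0697·5e-08) = 1.694e+04 rad/s.
Step 2 — f₀ = ω₀/(2π) = 2696 Hz.
Step 3 — Series Q: Q = ω₀L/R = 1.694e+04·0.0697/330 = 3.578.
Step 4 — Bandwidth: Δω = ω₀/Q = 4735 rad/s; BW = Δω/(2π) = 753.5 Hz.

(a) f₀ = 2696 Hz  (b) Q = 3.578  (c) BW = 753.5 Hz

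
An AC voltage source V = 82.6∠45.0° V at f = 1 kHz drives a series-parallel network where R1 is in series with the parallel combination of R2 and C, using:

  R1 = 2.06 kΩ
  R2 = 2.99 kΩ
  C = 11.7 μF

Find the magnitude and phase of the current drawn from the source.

Step 1 — Angular frequency: ω = 2π·f = 2π·1000 = 6283 rad/s.
Step 2 — Component impedances:
  R1: Z = R = 2060 Ω
  R2: Z = R = 2990 Ω
  C: Z = 1/(jωC) = -j/(ω·C) = 0 - j13.6 Ω
Step 3 — Parallel branch: R2 || C = 1/(1/R2 + 1/C) = 0.06189 - j13.6 Ω.
Step 4 — Series with R1: Z_total = R1 + (R2 || C) = 2060 - j13.6 Ω = 2060∠-0.4° Ω.
Step 5 — Source phasor: V = 82.6∠45.0° V = 58.41 + j58.41 V.
Step 6 — Ohm's law: I = V / Z_total = (58.41 + j58.41) / (2060 - j13.6) = 0.02816 + j0.02854 A.
Step 7 — Convert to polar: |I| = 0.0401 A, ∠I = 45.4°.

I = 0.0401∠45.4° A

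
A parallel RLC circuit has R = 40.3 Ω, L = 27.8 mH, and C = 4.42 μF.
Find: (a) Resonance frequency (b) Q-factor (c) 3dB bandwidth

Step 1 — Resonance: ω₀ = 1/√(LC) = 1/√(0.0278·4.42e-06) = 2853 rad/s.
Step 2 — f₀ = ω₀/(2π) = 454 Hz.
Step 3 — Parallel Q: Q = R/(ω₀L) = 40.3/(2853·0.0278) = 0.5082.
Step 4 — Bandwidth: Δω = ω₀/Q = 5614 rad/s; BW = Δω/(2π) = 893.5 Hz.

(a) f₀ = 454 Hz  (b) Q = 0.5082  (c) BW = 893.5 Hz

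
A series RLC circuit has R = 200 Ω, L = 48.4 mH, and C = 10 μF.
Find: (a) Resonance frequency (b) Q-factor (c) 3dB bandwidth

Step 1 — Resonance condition Im(Z)=0 gives ω₀ = 1/√(LC).
Step 2 — ω₀ = 1/√(0.0484·1e-05) = 1437 rad/s.
Step 3 — f₀ = ω₀/(2π) = 228.8 Hz.
Step 4 — Series Q: Q = ω₀L/R = 1437·0.0484/200 = 0.3479.
Step 5 — 3dB bandwidth: Δω = ω₀/Q = 4132 rad/s; BW = Δω/(2π) = 657.7 Hz.

(a) f₀ = 228.8 Hz  (b) Q = 0.3479  (c) BW = 657.7 Hz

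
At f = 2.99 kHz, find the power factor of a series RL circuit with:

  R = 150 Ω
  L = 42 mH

Step 1 — Angular frequency: ω = 2π·f = 2π·2990 = 1.879e+04 rad/s.
Step 2 — Component impedances:
  R: Z = R = 150 Ω
  L: Z = jωL = j·1.879e+04·0.042 = 0 + j789 Ω
Step 3 — Series combination: Z_total = R + L = 150 + j789 Ω = 803.2∠79.2° Ω.
Step 4 — Power factor: PF = cos(φ) = Re(Z)/|Z| = 150/803.2 = 0.1868.
Step 5 — Type: Im(Z) = 789 ⇒ lagging (phase φ = 79.2°).

PF = 0.1868 (lagging, φ = 79.2°)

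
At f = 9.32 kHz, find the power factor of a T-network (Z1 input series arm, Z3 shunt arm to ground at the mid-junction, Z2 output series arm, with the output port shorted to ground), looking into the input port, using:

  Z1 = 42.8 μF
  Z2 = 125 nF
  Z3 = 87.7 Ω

Step 1 — Angular frequency: ω = 2π·f = 2π·9320 = 5.856e+04 rad/s.
Step 2 — Component impedances:
  Z1: Z = 1/(jωC) = -j/(ω·C) = 0 - j0.399 Ω
  Z2: Z = 1/(jωC) = -j/(ω·C) = 0 - j136.6 Ω
  Z3: Z = R = 87.7 Ω
Step 3 — With the output port shorted to ground, the output series arm Z2 runs from the junction to ground; the shunt arm Z3 also runs from the junction to ground. They appear in parallel: Z3 || Z2 = 62.11 - j39.87 Ω.
Step 4 — Series with input arm Z1: Z_in = Z1 + (Z3 || Z2) = 62.11 - j40.27 Ω = 74.02∠-33.0° Ω.
Step 5 — Power factor: PF = cos(φ) = Re(Z)/|Z| = 62.11/74.02 = 0.8391.
Step 6 — Type: Im(Z) = -40.27 ⇒ leading (phase φ = -33.0°).

PF = 0.8391 (leading, φ = -33.0°)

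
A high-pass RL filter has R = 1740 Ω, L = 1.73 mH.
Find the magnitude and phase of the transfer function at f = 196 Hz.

Step 1 — Angular frequency: ω = 2π·196 = 1232 rad/s.
Step 2 — Transfer function: H(jω) = jωL/(R + jωL).
Step 3 — Numerator jωL = j·2.131; denominator R + jωL = 1740 + j2.131.
Step 4 — H = 1.499e-06 + j0.001224.
Step 5 — Magnitude: |H| = 0.001224 (-58.2 dB); phase: φ = 89.9°.

|H| = 0.001224 (-58.2 dB), φ = 89.9°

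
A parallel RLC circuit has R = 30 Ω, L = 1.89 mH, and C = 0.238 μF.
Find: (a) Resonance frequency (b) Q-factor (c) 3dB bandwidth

Step 1 — Resonance: ω₀ = 1/√(LC) = 1/√(0.00189·2.38e-07) = 4.715e+04 rad/s.
Step 2 — f₀ = ω₀/(2π) = 7504 Hz.
Step 3 — Parallel Q: Q = R/(ω₀L) = 30/(4.715e+04·0.00189) = 0.3367.
Step 4 — Bandwidth: Δω = ω₀/Q = 1.401e+05 rad/s; BW = Δω/(2π) = 2.229e+04 Hz.

(a) f₀ = 7504 Hz  (b) Q = 0.3367  (c) BW = 2.229e+04 Hz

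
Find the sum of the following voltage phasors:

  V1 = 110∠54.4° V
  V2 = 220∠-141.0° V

Step 1 — Convert each phasor to rectangular form:
  V1 = 110·(cos(54.4°) + j·sin(54.4°)) = 64.03 + j89.44 V
  V2 = 220·(cos(-141.0°) + j·sin(-141.0°)) = -171 - j138.5 V
Step 2 — Sum components: V_total = -106.9 - j49.01 V.
Step 3 — Convert to polar: |V_total| = 117.6 V, ∠V_total = -155.4°.

V_total = 117.6∠-155.4° V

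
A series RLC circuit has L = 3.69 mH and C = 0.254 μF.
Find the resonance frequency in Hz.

Step 1 — Resonance condition Im(Z)=0 gives ω₀ = 1/√(LC).
Step 2 — ω₀ = 1/√(0.00369·2.54e-07) = 3.266e+04 rad/s.
Step 3 — f₀ = ω₀/(2π) = 5199 Hz.

f₀ = 5199 Hz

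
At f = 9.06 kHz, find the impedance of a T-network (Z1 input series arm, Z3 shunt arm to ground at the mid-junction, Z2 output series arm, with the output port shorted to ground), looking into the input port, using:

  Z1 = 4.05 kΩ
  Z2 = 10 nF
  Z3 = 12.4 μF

Step 1 — Angular frequency: ω = 2π·f = 2π·9060 = 5.693e+04 rad/s.
Step 2 — Component impedances:
  Z1: Z = R = 4050 Ω
  Z2: Z = 1/(jωC) = -j/(ω·C) = 0 - j1757 Ω
  Z3: Z = 1/(jωC) = -j/(ω·C) = 0 - j1.417 Ω
Step 3 — With the output port shorted to ground, the output series arm Z2 runs from the junction to ground; the shunt arm Z3 also runs from the junction to ground. They appear in parallel: Z3 || Z2 = 0 - j1.416 Ω.
Step 4 — Series with input arm Z1: Z_in = Z1 + (Z3 || Z2) = 4050 - j1.416 Ω = 4050∠-0.0° Ω.

Z = 4050 - j1.416 Ω = 4050∠-0.0° Ω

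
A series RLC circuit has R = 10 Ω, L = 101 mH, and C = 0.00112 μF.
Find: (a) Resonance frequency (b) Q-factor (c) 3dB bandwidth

Step 1 — Resonance condition Im(Z)=0 gives ω₀ = 1/√(LC).
Step 2 — ω₀ = 1/√(0.101·1.12e-09) = 9.402e+04 rad/s.
Step 3 — f₀ = ω₀/(2π) = 1.496e+04 Hz.
Step 4 — Series Q: Q = ω₀L/R = 9.402e+04·0.101/10 = 949.6.
Step 5 — 3dB bandwidth: Δω = ω₀/Q = 99.01 rad/s; BW = Δω/(2π) = 15.76 Hz.

(a) f₀ = 1.496e+04 Hz  (b) Q = 949.6  (c) BW = 15.76 Hz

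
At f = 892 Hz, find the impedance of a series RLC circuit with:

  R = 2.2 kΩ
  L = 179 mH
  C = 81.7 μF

Step 1 — Angular frequency: ω = 2π·f = 2π·892 = 5605 rad/s.
Step 2 — Component impedances:
  R: Z = R = 2200 Ω
  L: Z = jωL = j·5605·0.179 = 0 + j1003 Ω
  C: Z = 1/(jωC) = -j/(ω·C) = 0 - j2.184 Ω
Step 3 — Series combination: Z_total = R + L + C = 2200 + j1001 Ω = 2417∠24.5° Ω.

Z = 2200 + j1001 Ω = 2417∠24.5° Ω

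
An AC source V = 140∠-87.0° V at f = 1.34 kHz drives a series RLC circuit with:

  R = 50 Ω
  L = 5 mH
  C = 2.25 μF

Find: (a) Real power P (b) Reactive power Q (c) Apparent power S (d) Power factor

Step 1 — Angular frequency: ω = 2π·f = 2π·1340 = 8419 rad/s.
Step 2 — Component impedances:
  R: Z = R = 50 Ω
  L: Z = jωL = j·8419·0.005 = 0 + j42.1 Ω
  C: Z = 1/(jωC) = -j/(ω·C) = 0 - j52.79 Ω
Step 3 — Series combination: Z_total = R + L + C = 50 - j10.69 Ω = 51.13∠-12.1° Ω.
Step 4 — Source phasor: V = 140∠-87.0° V = 7.327 - j139.8 V.
Step 5 — Current: I = V / Z = 0.7118 - j2.644 A = 2.738∠-74.9° A.
Step 6 — Complex power: S = V·I* = 374.9 - j80.15 VA.
Step 7 — Real power: P = Re(S) = 374.9 W.
Step 8 — Reactive power: Q = Im(S) = -80.15 VAR.
Step 9 — Apparent power: |S| = 383.3 VA.
Step 10 — Power factor: PF = P/|S| = 0.9779 (leading).

(a) P = 374.9 W  (b) Q = -80.15 VAR  (c) S = 383.3 VA  (d) PF = 0.9779 (leading)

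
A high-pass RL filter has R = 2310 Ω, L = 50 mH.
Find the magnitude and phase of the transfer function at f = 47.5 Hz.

Step 1 — Angular frequency: ω = 2π·47.5 = 298.5 rad/s.
Step 2 — Transfer function: H(jω) = jωL/(R + jωL).
Step 3 — Numerator jωL = j·14.92; denominator R + jωL = 2310 + j14.92.
Step 4 — H = 4.173e-05 + j0.00646.
Step 5 — Magnitude: |H| = 0.00646 (-43.8 dB); phase: φ = 89.6°.

|H| = 0.00646 (-43.8 dB), φ = 89.6°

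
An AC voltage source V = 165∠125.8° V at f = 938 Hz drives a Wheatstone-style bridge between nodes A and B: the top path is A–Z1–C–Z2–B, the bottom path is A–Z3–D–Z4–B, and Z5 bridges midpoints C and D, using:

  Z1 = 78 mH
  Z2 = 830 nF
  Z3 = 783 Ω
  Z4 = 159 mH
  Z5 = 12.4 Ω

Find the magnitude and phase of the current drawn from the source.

Step 1 — Angular frequency: ω = 2π·f = 2π·938 = 5894 rad/s.
Step 2 — Component impedances:
  Z1: Z = jωL = j·5894·0.078 = 0 + j459.7 Ω
  Z2: Z = 1/(jωC) = -j/(ω·C) = 0 - j204.4 Ω
  Z3: Z = R = 783 Ω
  Z4: Z = jωL = j·5894·0.159 = 0 + j937.1 Ω
  Z5: Z = R = 12.4 Ω
Step 3 — Bridge requires nodal analysis (the Z5 bridge couples midpoints C and D, so the two paths cannot be reduced to a simple series/parallel combination). Setting node B to ground and injecting 1 A at node A, the 3-node admittance system at A, C, D solves to V_A = Z_AB = 201.8 + j86.15 Ω = 219.4∠23.1° Ω.
Step 4 — Source phasor: V = 165∠125.8° V = -96.52 + j133.8 V.
Step 5 — Ohm's law: I = V / Z_total = (-96.52 + j133.8) / (201.8 + j86.15) = -0.1651 + j0.7338 A.
Step 6 — Convert to polar: |I| = 0.7521 A, ∠I = 102.7°.

I = 0.7521∠102.7° A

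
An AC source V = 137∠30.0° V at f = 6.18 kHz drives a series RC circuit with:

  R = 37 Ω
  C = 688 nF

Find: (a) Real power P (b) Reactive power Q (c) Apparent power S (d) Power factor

Step 1 — Angular frequency: ω = 2π·f = 2π·6180 = 3.883e+04 rad/s.
Step 2 — Component impedances:
  R: Z = R = 37 Ω
  C: Z = 1/(jωC) = -j/(ω·C) = 0 - j37.43 Ω
Step 3 — Series combination: Z_total = R + C = 37 - j37.43 Ω = 52.63∠-45.3° Ω.
Step 4 — Source phasor: V = 137∠30.0° V = 118.6 + j68.5 V.
Step 5 — Current: I = V / Z = 0.6591 + j2.518 A = 2.603∠75.3° A.
Step 6 — Complex power: S = V·I* = 250.7 - j253.6 VA.
Step 7 — Real power: P = Re(S) = 250.7 W.
Step 8 — Reactive power: Q = Im(S) = -253.6 VAR.
Step 9 — Apparent power: |S| = 356.6 VA.
Step 10 — Power factor: PF = P/|S| = 0.703 (leading).

(a) P = 250.7 W  (b) Q = -253.6 VAR  (c) S = 356.6 VA  (d) PF = 0.703 (leading)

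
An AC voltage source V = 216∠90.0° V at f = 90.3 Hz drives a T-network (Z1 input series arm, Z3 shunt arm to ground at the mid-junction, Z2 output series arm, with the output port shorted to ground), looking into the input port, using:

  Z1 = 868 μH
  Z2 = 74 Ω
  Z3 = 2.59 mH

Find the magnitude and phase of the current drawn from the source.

Step 1 — Angular frequency: ω = 2π·f = 2π·90.3 = 567.4 rad/s.
Step 2 — Component impedances:
  Z1: Z = jωL = j·567.4·0.000868 = 0 + j0.4925 Ω
  Z2: Z = R = 74 Ω
  Z3: Z = jωL = j·567.4·0.00259 = 0 + j1.469 Ω
Step 3 — With the output port shorted to ground, the output series arm Z2 runs from the junction to ground; the shunt arm Z3 also runs from the junction to ground. They appear in parallel: Z3 || Z2 = 0.02917 + j1.469 Ω.
Step 4 — Series with input arm Z1: Z_in = Z1 + (Z3 || Z2) = 0.02917 + j1.961 Ω = 1.962∠89.1° Ω.
Step 5 — Source phasor: V = 216∠90.0° V = 0 + j216 V.
Step 6 — Ohm's law: I = V / Z_total = (0 + j216) / (0.02917 + j1.961) = 110.1 + j1.637 A.
Step 7 — Convert to polar: |I| = 110.1 A, ∠I = 0.9°.

I = 110.1∠0.9° A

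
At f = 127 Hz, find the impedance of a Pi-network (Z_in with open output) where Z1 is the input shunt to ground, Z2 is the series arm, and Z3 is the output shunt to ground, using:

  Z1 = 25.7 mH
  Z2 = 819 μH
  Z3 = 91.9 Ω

Step 1 — Angular frequency: ω = 2π·f = 2π·127 = 798 rad/s.
Step 2 — Component impedances:
  Z1: Z = jωL = j·798·0.0257 = 0 + j20.51 Ω
  Z2: Z = jωL = j·798·0.000819 = 0 + j0.6535 Ω
  Z3: Z = R = 91.9 Ω
Step 3 — With open output, the series arm Z2 and the output shunt Z3 appear in series to ground: Z2 + Z3 = 91.9 + j0.6535 Ω.
Step 4 — Parallel with input shunt Z1: Z_in = Z1 || (Z2 + Z3) = 4.346 + j19.51 Ω = 19.99∠77.4° Ω.

Z = 4.346 + j19.51 Ω = 19.99∠77.4° Ω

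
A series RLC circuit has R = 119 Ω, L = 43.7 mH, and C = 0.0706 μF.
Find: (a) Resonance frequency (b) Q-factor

Step 1 — Resonance condition Im(Z)=0 gives ω₀ = 1/√(LC).
Step 2 — ω₀ = 1/√(0.0437·7.06e-08) = 1.8e+04 rad/s.
Step 3 — f₀ = ω₀/(2π) = 2865 Hz.
Step 4 — Series Q: Q = ω₀L/R = 1.8e+04·0.0437/119 = 6.611.

(a) f₀ = 2865 Hz  (b) Q = 6.611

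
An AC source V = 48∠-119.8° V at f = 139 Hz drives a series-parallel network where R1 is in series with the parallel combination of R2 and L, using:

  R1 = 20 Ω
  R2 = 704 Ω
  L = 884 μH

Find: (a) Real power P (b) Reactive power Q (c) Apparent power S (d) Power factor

Step 1 — Angular frequency: ω = 2π·f = 2π·139 = 873.4 rad/s.
Step 2 — Component impedances:
  R1: Z = R = 20 Ω
  R2: Z = R = 704 Ω
  L: Z = jωL = j·873.4·0.000884 = 0 + j0.7721 Ω
Step 3 — Parallel branch: R2 || L = 1/(1/R2 + 1/L) = 0.0008467 + j0.7721 Ω.
Step 4 — Series with R1: Z_total = R1 + (R2 || L) = 20 + j0.7721 Ω = 20.02∠2.2° Ω.
Step 5 — Source phasor: V = 48∠-119.8° V = -23.85 - j41.65 V.
Step 6 — Current: I = V / Z = -1.271 - j2.033 A = 2.398∠-122.0° A.
Step 7 — Complex power: S = V·I* = 115 + j4.44 VA.
Step 8 — Real power: P = Re(S) = 115 W.
Step 9 — Reactive power: Q = Im(S) = 4.44 VAR.
Step 10 — Apparent power: |S| = 115.1 VA.
Step 11 — Power factor: PF = P/|S| = 0.9993 (lagging).

(a) P = 115 W  (b) Q = 4.44 VAR  (c) S = 115.1 VA  (d) PF = 0.9993 (lagging)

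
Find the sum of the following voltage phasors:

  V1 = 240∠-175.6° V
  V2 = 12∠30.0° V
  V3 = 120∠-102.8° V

Step 1 — Convert each phasor to rectangular form:
  V1 = 240·(cos(-175.6°) + j·sin(-175.6°)) = -239.3 - j18.41 V
  V2 = 12·(cos(30.0°) + j·sin(30.0°)) = 10.39 + j6 V
  V3 = 120·(cos(-102.8°) + j·sin(-102.8°)) = -26.59 - j117 V
Step 2 — Sum components: V_total = -255.5 - j129.4 V.
Step 3 — Convert to polar: |V_total| = 286.4 V, ∠V_total = -153.1°.

V_total = 286.4∠-153.1° V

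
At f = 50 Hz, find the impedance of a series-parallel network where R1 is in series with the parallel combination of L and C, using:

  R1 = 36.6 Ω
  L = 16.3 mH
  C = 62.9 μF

Step 1 — Angular frequency: ω = 2π·f = 2π·50 = 314.2 rad/s.
Step 2 — Component impedances:
  R1: Z = R = 36.6 Ω
  L: Z = jωL = j·314.2·0.0163 = 0 + j5.121 Ω
  C: Z = 1/(jωC) = -j/(ω·C) = 0 - j50.61 Ω
Step 3 — Parallel branch: L || C = 1/(1/L + 1/C) = 0 + j5.697 Ω.
Step 4 — Series with R1: Z_total = R1 + (L || C) = 36.6 + j5.697 Ω = 37.04∠8.8° Ω.

Z = 36.6 + j5.697 Ω = 37.04∠8.8° Ω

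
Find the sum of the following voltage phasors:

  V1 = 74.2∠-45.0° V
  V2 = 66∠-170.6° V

Step 1 — Convert each phasor to rectangular form:
  V1 = 74.2·(cos(-45.0°) + j·sin(-45.0°)) = 52.47 - j52.47 V
  V2 = 66·(cos(-170.6°) + j·sin(-170.6°)) = -65.11 - j10.78 V
Step 2 — Sum components: V_total = -12.65 - j63.25 V.
Step 3 — Convert to polar: |V_total| = 64.5 V, ∠V_total = -101.3°.

V_total = 64.5∠-101.3° V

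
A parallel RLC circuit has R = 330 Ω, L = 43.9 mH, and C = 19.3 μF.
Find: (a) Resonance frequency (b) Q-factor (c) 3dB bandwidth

Step 1 — Resonance: ω₀ = 1/√(LC) = 1/√(0.0439·1.93e-05) = 1086 rad/s.
Step 2 — f₀ = ω₀/(2π) = 172.9 Hz.
Step 3 — Parallel Q: Q = R/(ω₀L) = 330/(1086·0.0439) = 6.919.
Step 4 — Bandwidth: Δω = ω₀/Q = 157 rad/s; BW = Δω/(2π) = 24.99 Hz.

(a) f₀ = 172.9 Hz  (b) Q = 6.919  (c) BW = 24.99 Hz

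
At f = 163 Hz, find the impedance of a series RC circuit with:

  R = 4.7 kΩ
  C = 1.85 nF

Step 1 — Angular frequency: ω = 2π·f = 2π·163 = 1024 rad/s.
Step 2 — Component impedances:
  R: Z = R = 4700 Ω
  C: Z = 1/(jωC) = -j/(ω·C) = 0 - j5.278e+05 Ω
Step 3 — Series combination: Z_total = R + C = 4700 - j5.278e+05 Ω = 5.278e+05∠-89.5° Ω.

Z = 4700 - j5.278e+05 Ω = 5.278e+05∠-89.5° Ω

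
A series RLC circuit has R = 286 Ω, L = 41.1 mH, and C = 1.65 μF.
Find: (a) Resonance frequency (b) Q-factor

Step 1 — Resonance condition Im(Z)=0 gives ω₀ = 1/√(LC).
Step 2 — ω₀ = 1/√(0.0411·1.65e-06) = 3840 rad/s.
Step 3 — f₀ = ω₀/(2π) = 611.2 Hz.
Step 4 — Series Q: Q = ω₀L/R = 3840·0.0411/286 = 0.5518.

(a) f₀ = 611.2 Hz  (b) Q = 0.5518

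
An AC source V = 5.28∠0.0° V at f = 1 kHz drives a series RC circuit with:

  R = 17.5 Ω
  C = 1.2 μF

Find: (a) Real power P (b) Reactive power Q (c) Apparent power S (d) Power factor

Step 1 — Angular frequency: ω = 2π·f = 2π·1000 = 6283 rad/s.
Step 2 — Component impedances:
  R: Z = R = 17.5 Ω
  C: Z = 1/(jωC) = -j/(ω·C) = 0 - j132.6 Ω
Step 3 — Series combination: Z_total = R + C = 17.5 - j132.6 Ω = 133.8∠-82.5° Ω.
Step 4 — Source phasor: V = 5.28∠0.0° V = 5.28 V.
Step 5 — Current: I = V / Z = 0.005163 + j0.03913 A = 0.03947∠82.5° A.
Step 6 — Complex power: S = V·I* = 0.02726 - j0.2066 VA.
Step 7 — Real power: P = Re(S) = 0.02726 W.
Step 8 — Reactive power: Q = Im(S) = -0.2066 VAR.
Step 9 — Apparent power: |S| = 0.2084 VA.
Step 10 — Power factor: PF = P/|S| = 0.1308 (leading).

(a) P = 0.02726 W  (b) Q = -0.2066 VAR  (c) S = 0.2084 VA  (d) PF = 0.1308 (leading)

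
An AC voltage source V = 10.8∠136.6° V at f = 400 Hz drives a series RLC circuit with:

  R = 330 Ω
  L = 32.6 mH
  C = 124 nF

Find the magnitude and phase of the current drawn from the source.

Step 1 — Angular frequency: ω = 2π·f = 2π·400 = 2513 rad/s.
Step 2 — Component impedances:
  R: Z = R = 330 Ω
  L: Z = jωL = j·2513·0.0326 = 0 + j81.93 Ω
  C: Z = 1/(jωC) = -j/(ω·C) = 0 - j3209 Ω
Step 3 — Series combination: Z_total = R + L + C = 330 - j3127 Ω = 3144∠-84.0° Ω.
Step 4 — Source phasor: V = 10.8∠136.6° V = -7.847 + j7.421 V.
Step 5 — Ohm's law: I = V / Z_total = (-7.847 + j7.421) / (330 - j3127) = -0.002609 - j0.002234 A.
Step 6 — Convert to polar: |I| = 0.003435 A, ∠I = -139.4°.

I = 0.003435∠-139.4° A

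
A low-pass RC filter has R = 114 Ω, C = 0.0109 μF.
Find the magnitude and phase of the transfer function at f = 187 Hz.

Step 1 — Angular frequency: ω = 2π·187 = 1175 rad/s.
Step 2 — Transfer function: H(jω) = 1/(1 + jωRC).
Step 3 — Denominator: 1 + jωRC = 1 + j·1175·114·1.09e-08 = 1 + j0.00146.
Step 4 — H = 1 - j0.00146.
Step 5 — Magnitude: |H| = 1 (-0.0 dB); phase: φ = -0.1°.

|H| = 1 (-0.0 dB), φ = -0.1°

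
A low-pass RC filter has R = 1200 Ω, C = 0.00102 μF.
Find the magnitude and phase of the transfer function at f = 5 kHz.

Step 1 — Angular frequency: ω = 2π·5000 = 3.142e+04 rad/s.
Step 2 — Transfer function: H(jω) = 1/(1 + jωRC).
Step 3 — Denominator: 1 + jωRC = 1 + j·3.142e+04·1200·1.02e-09 = 1 + j0.03845.
Step 4 — H = 0.9985 - j0.0384.
Step 5 — Magnitude: |H| = 0.9993 (-0.0 dB); phase: φ = -2.2°.

|H| = 0.9993 (-0.0 dB), φ = -2.2°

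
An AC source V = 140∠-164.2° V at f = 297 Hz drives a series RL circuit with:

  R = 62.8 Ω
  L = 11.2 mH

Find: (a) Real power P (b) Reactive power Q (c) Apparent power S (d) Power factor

Step 1 — Angular frequency: ω = 2π·f = 2π·297 = 1866 rad/s.
Step 2 — Component impedances:
  R: Z = R = 62.8 Ω
  L: Z = jωL = j·1866·0.0112 = 0 + j20.9 Ω
Step 3 — Series combination: Z_total = R + L = 62.8 + j20.9 Ω = 66.19∠18.4° Ω.
Step 4 — Source phasor: V = 140∠-164.2° V = -134.7 - j38.12 V.
Step 5 — Current: I = V / Z = -2.113 + j0.09624 A = 2.115∠177.4° A.
Step 6 — Complex power: S = V·I* = 281 + j93.51 VA.
Step 7 — Real power: P = Re(S) = 281 W.
Step 8 — Reactive power: Q = Im(S) = 93.51 VAR.
Step 9 — Apparent power: |S| = 296.1 VA.
Step 10 — Power factor: PF = P/|S| = 0.9488 (lagging).

(a) P = 281 W  (b) Q = 93.51 VAR  (c) S = 296.1 VA  (d) PF = 0.9488 (lagging)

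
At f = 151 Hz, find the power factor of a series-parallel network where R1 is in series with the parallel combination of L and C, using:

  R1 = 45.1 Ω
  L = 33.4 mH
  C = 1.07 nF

Step 1 — Angular frequency: ω = 2π·f = 2π·151 = 948.8 rad/s.
Step 2 — Component impedances:
  R1: Z = R = 45.1 Ω
  L: Z = jωL = j·948.8·0.0334 = 0 + j31.69 Ω
  C: Z = 1/(jωC) = -j/(ω·C) = 0 - j9.851e+05 Ω
Step 3 — Parallel branch: L || C = 1/(1/L + 1/C) = 0 + j31.69 Ω.
Step 4 — Series with R1: Z_total = R1 + (L || C) = 45.1 + j31.69 Ω = 55.12∠35.1° Ω.
Step 5 — Power factor: PF = cos(φ) = Re(Z)/|Z| = 45.1/55.12 = 0.8182.
Step 6 — Type: Im(Z) = 31.69 ⇒ lagging (phase φ = 35.1°).

PF = 0.8182 (lagging, φ = 35.1°)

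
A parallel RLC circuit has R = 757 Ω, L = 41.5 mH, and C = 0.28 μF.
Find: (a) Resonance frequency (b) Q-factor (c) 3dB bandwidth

Step 1 — Resonance: ω₀ = 1/√(LC) = 1/√(0.0415·2.8e-07) = 9277 rad/s.
Step 2 — f₀ = ω₀/(2π) = 1476 Hz.
Step 3 — Parallel Q: Q = R/(ω₀L) = 757/(9277·0.0415) = 1.966.
Step 4 — Bandwidth: Δω = ω₀/Q = 4718 rad/s; BW = Δω/(2π) = 750.9 Hz.

(a) f₀ = 1476 Hz  (b) Q = 1.966  (c) BW = 750.9 Hz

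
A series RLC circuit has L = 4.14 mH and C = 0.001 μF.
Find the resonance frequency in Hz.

Step 1 — Resonance condition Im(Z)=0 gives ω₀ = 1/√(LC).
Step 2 — ω₀ = 1/√(0.00414·1e-09) = 4.915e+05 rad/s.
Step 3 — f₀ = ω₀/(2π) = 7.822e+04 Hz.

f₀ = 7.822e+04 Hz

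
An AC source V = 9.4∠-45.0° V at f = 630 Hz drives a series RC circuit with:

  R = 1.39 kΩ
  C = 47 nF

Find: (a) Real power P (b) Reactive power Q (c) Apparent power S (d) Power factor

Step 1 — Angular frequency: ω = 2π·f = 2π·630 = 3958 rad/s.
Step 2 — Component impedances:
  R: Z = R = 1390 Ω
  C: Z = 1/(jωC) = -j/(ω·C) = 0 - j5375 Ω
Step 3 — Series combination: Z_total = R + C = 1390 - j5375 Ω = 5552∠-75.5° Ω.
Step 4 — Source phasor: V = 9.4∠-45.0° V = 6.647 - j6.647 V.
Step 5 — Current: I = V / Z = 0.001459 + j0.0008593 A = 0.001693∠30.5° A.
Step 6 — Complex power: S = V·I* = 0.003985 - j0.01541 VA.
Step 7 — Real power: P = Re(S) = 0.003985 W.
Step 8 — Reactive power: Q = Im(S) = -0.01541 VAR.
Step 9 — Apparent power: |S| = 0.01592 VA.
Step 10 — Power factor: PF = P/|S| = 0.2504 (leading).

(a) P = 0.003985 W  (b) Q = -0.01541 VAR  (c) S = 0.01592 VA  (d) PF = 0.2504 (leading)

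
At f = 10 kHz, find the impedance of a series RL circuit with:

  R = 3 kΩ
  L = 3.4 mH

Step 1 — Angular frequency: ω = 2π·f = 2π·1e+04 = 6.283e+04 rad/s.
Step 2 — Component impedances:
  R: Z = R = 3000 Ω
  L: Z = jωL = j·6.283e+04·0.0034 = 0 + j213.6 Ω
Step 3 — Series combination: Z_total = R + L = 3000 + j213.6 Ω = 3008∠4.1° Ω.

Z = 3000 + j213.6 Ω = 3008∠4.1° Ω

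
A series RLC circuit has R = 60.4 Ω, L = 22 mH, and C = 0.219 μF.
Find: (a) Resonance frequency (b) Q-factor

Step 1 — Resonance condition Im(Z)=0 gives ω₀ = 1/√(LC).
Step 2 — ω₀ = 1/√(0.022·2.19e-07) = 1.441e+04 rad/s.
Step 3 — f₀ = ω₀/(2π) = 2293 Hz.
Step 4 — Series Q: Q = ω₀L/R = 1.441e+04·0.022/60.4 = 5.247.

(a) f₀ = 2293 Hz  (b) Q = 5.247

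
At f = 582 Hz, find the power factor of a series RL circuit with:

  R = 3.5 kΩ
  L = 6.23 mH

Step 1 — Angular frequency: ω = 2π·f = 2π·582 = 3657 rad/s.
Step 2 — Component impedances:
  R: Z = R = 3500 Ω
  L: Z = jωL = j·3657·0.00623 = 0 + j22.78 Ω
Step 3 — Series combination: Z_total = R + L = 3500 + j22.78 Ω = 3500∠0.4° Ω.
Step 4 — Power factor: PF = cos(φ) = Re(Z)/|Z| = 3500/3500 = 1.
Step 5 — Type: Im(Z) = 22.78 ⇒ lagging (phase φ = 0.4°).

PF = 1 (lagging, φ = 0.4°)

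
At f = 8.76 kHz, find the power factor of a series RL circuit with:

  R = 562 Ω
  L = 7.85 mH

Step 1 — Angular frequency: ω = 2π·f = 2π·8760 = 5.504e+04 rad/s.
Step 2 — Component impedances:
  R: Z = R = 562 Ω
  L: Z = jωL = j·5.504e+04·0.00785 = 0 + j432.1 Ω
Step 3 — Series combination: Z_total = R + L = 562 + j432.1 Ω = 708.9∠37.6° Ω.
Step 4 — Power factor: PF = cos(φ) = Re(Z)/|Z| = 562/708.9 = 0.7928.
Step 5 — Type: Im(Z) = 432.1 ⇒ lagging (phase φ = 37.6°).

PF = 0.7928 (lagging, φ = 37.6°)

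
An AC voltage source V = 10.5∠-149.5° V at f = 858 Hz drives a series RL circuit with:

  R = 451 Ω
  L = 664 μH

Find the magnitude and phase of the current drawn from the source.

Step 1 — Angular frequency: ω = 2π·f = 2π·858 = 5391 rad/s.
Step 2 — Component impedances:
  R: Z = R = 451 Ω
  L: Z = jωL = j·5391·0.000664 = 0 + j3.58 Ω
Step 3 — Series combination: Z_total = R + L = 451 + j3.58 Ω = 451∠0.5° Ω.
Step 4 — Source phasor: V = 10.5∠-149.5° V = -9.047 - j5.329 V.
Step 5 — Ohm's law: I = V / Z_total = (-9.047 - j5.329) / (451 + j3.58) = -0.02015 - j0.01166 A.
Step 6 — Convert to polar: |I| = 0.02328 A, ∠I = -150.0°.

I = 0.02328∠-150.0° A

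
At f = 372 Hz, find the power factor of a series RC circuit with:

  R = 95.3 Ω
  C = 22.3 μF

Step 1 — Angular frequency: ω = 2π·f = 2π·372 = 2337 rad/s.
Step 2 — Component impedances:
  R: Z = R = 95.3 Ω
  C: Z = 1/(jωC) = -j/(ω·C) = 0 - j19.19 Ω
Step 3 — Series combination: Z_total = R + C = 95.3 - j19.19 Ω = 97.21∠-11.4° Ω.
Step 4 — Power factor: PF = cos(φ) = Re(Z)/|Z| = 95.3/97.212 = 0.9803.
Step 5 — Type: Im(Z) = -19.19 ⇒ leading (phase φ = -11.4°).

PF = 0.9803 (leading, φ = -11.4°)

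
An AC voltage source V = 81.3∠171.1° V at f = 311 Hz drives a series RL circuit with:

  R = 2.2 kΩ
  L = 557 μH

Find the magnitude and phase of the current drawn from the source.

Step 1 — Angular frequency: ω = 2π·f = 2π·311 = 1954 rad/s.
Step 2 — Component impedances:
  R: Z = R = 2200 Ω
  L: Z = jωL = j·1954·0.000557 = 0 + j1.088 Ω
Step 3 — Series combination: Z_total = R + L = 2200 + j1.088 Ω = 2200∠0.0° Ω.
Step 4 — Source phasor: V = 81.3∠171.1° V = -80.32 + j12.58 V.
Step 5 — Ohm's law: I = V / Z_total = (-80.32 + j12.58) / (2200 + j1.088) = -0.03651 + j0.005735 A.
Step 6 — Convert to polar: |I| = 0.03695 A, ∠I = 171.1°.

I = 0.03695∠171.1° A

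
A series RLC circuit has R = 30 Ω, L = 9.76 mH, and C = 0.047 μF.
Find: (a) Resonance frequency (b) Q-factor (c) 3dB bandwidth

Step 1 — Resonance condition Im(Z)=0 gives ω₀ = 1/√(LC).
Step 2 — ω₀ = 1/√(0.00976·4.7e-08) = 4.669e+04 rad/s.
Step 3 — f₀ = ω₀/(2π) = 7431 Hz.
Step 4 — Series Q: Q = ω₀L/R = 4.669e+04·0.00976/30 = 15.19.
Step 5 — 3dB bandwidth: Δω = ω₀/Q = 3074 rad/s; BW = Δω/(2π) = 489.2 Hz.

(a) f₀ = 7431 Hz  (b) Q = 15.19  (c) BW = 489.2 Hz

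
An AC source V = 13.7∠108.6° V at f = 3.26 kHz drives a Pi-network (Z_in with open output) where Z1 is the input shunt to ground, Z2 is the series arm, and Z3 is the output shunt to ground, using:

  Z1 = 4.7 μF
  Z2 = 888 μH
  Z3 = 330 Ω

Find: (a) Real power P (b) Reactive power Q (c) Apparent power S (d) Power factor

Step 1 — Angular frequency: ω = 2π·f = 2π·3260 = 2.048e+04 rad/s.
Step 2 — Component impedances:
  Z1: Z = 1/(jωC) = -j/(ω·C) = 0 - j10.39 Ω
  Z2: Z = jωL = j·2.048e+04·0.000888 = 0 + j18.19 Ω
  Z3: Z = R = 330 Ω
Step 3 — With open output, the series arm Z2 and the output shunt Z3 appear in series to ground: Z2 + Z3 = 330 + j18.19 Ω.
Step 4 — Parallel with input shunt Z1: Z_in = Z1 || (Z2 + Z3) = 0.3268 - j10.4 Ω = 10.4∠-88.2° Ω.
Step 5 — Source phasor: V = 13.7∠108.6° V = -4.37 + j12.98 V.
Step 6 — Current: I = V / Z = -1.261 - j0.3807 A = 1.317∠-163.2° A.
Step 7 — Complex power: S = V·I* = 0.567 - j18.04 VA.
Step 8 — Real power: P = Re(S) = 0.567 W.
Step 9 — Reactive power: Q = Im(S) = -18.04 VAR.
Step 10 — Apparent power: |S| = 18.05 VA.
Step 11 — Power factor: PF = P/|S| = 0.03142 (leading).

(a) P = 0.567 W  (b) Q = -18.04 VAR  (c) S = 18.05 VA  (d) PF = 0.03142 (leading)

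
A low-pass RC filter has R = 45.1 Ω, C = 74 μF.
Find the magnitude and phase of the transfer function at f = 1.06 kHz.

Step 1 — Angular frequency: ω = 2π·1060 = 6660 rad/s.
Step 2 — Transfer function: H(jω) = 1/(1 + jωRC).
Step 3 — Denominator: 1 + jωRC = 1 + j·6660·45.1·7.4e-05 = 1 + j22.23.
Step 4 — H = 0.00202 - j0.0449.
Step 5 — Magnitude: |H| = 0.04494 (-26.9 dB); phase: φ = -87.4°.

|H| = 0.04494 (-26.9 dB), φ = -87.4°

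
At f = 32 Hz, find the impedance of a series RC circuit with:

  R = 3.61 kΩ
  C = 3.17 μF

Step 1 — Angular frequency: ω = 2π·f = 2π·32 = 201.1 rad/s.
Step 2 — Component impedances:
  R: Z = R = 3610 Ω
  C: Z = 1/(jωC) = -j/(ω·C) = 0 - j1569 Ω
Step 3 — Series combination: Z_total = R + C = 3610 - j1569 Ω = 3936∠-23.5° Ω.

Z = 3610 - j1569 Ω = 3936∠-23.5° Ω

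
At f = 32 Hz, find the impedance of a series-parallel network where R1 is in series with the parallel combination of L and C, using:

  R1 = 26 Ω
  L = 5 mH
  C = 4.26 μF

Step 1 — Angular frequency: ω = 2π·f = 2π·32 = 201.1 rad/s.
Step 2 — Component impedances:
  R1: Z = R = 26 Ω
  L: Z = jωL = j·201.1·0.005 = 0 + j1.005 Ω
  C: Z = 1/(jωC) = -j/(ω·C) = 0 - j1168 Ω
Step 3 — Parallel branch: L || C = 1/(1/L + 1/C) = 0 + j1.006 Ω.
Step 4 — Series with R1: Z_total = R1 + (L || C) = 26 + j1.006 Ω = 26.02∠2.2° Ω.

Z = 26 + j1.006 Ω = 26.02∠2.2° Ω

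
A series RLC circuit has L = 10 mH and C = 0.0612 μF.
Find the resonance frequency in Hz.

Step 1 — Resonance condition Im(Z)=0 gives ω₀ = 1/√(LC).
Step 2 — ω₀ = 1/√(0.01·6.12e-08) = 4.042e+04 rad/s.
Step 3 — f₀ = ω₀/(2π) = 6433 Hz.

f₀ = 6433 Hz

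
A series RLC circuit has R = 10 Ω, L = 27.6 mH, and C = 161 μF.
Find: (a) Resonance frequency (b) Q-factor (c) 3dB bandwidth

Step 1 — Resonance condition Im(Z)=0 gives ω₀ = 1/√(LC).
Step 2 — ω₀ = 1/√(0.0276·0.000161) = 474.4 rad/s.
Step 3 — f₀ = ω₀/(2π) = 75.5 Hz.
Step 4 — Series Q: Q = ω₀L/R = 474.4·0.0276/10 = 1.309.
Step 5 — 3dB bandwidth: Δω = ω₀/Q = 362.3 rad/s; BW = Δω/(2π) = 57.66 Hz.

(a) f₀ = 75.5 Hz  (b) Q = 1.309  (c) BW = 57.66 Hz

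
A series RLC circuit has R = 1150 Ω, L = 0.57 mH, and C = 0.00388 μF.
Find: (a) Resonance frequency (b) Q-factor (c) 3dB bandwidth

Step 1 — Resonance: ω₀ = 1/√(LC) = 1/√(0.00057·3.88e-09) = 6.724e+05 rad/s.
Step 2 — f₀ = ω₀/(2π) = 1.07e+05 Hz.
Step 3 — Series Q: Q = ω₀L/R = 6.724e+05·0.00057/1150 = 0.3333.
Step 4 — Bandwidth: Δω = ω₀/Q = 2.018e+06 rad/s; BW = Δω/(2π) = 3.211e+05 Hz.

(a) f₀ = 1.07e+05 Hz  (b) Q = 0.3333  (c) BW = 3.211e+05 Hz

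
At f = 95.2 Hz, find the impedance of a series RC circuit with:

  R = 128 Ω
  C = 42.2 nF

Step 1 — Angular frequency: ω = 2π·f = 2π·95.2 = 598.2 rad/s.
Step 2 — Component impedances:
  R: Z = R = 128 Ω
  C: Z = 1/(jωC) = -j/(ω·C) = 0 - j3.962e+04 Ω
Step 3 — Series combination: Z_total = R + C = 128 - j3.962e+04 Ω = 3.962e+04∠-89.8° Ω.

Z = 128 - j3.962e+04 Ω = 3.962e+04∠-89.8° Ω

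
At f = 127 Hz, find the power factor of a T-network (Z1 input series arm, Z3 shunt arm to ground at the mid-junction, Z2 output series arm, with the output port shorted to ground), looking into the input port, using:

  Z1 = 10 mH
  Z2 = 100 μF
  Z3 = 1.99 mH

Step 1 — Angular frequency: ω = 2π·f = 2π·127 = 798 rad/s.
Step 2 — Component impedances:
  Z1: Z = jωL = j·798·0.01 = 0 + j7.98 Ω
  Z2: Z = 1/(jωC) = -j/(ω·C) = 0 - j12.53 Ω
  Z3: Z = jωL = j·798·0.00199 = 0 + j1.588 Ω
Step 3 — With the output port shorted to ground, the output series arm Z2 runs from the junction to ground; the shunt arm Z3 also runs from the junction to ground. They appear in parallel: Z3 || Z2 = 0 + j1.818 Ω.
Step 4 — Series with input arm Z1: Z_in = Z1 + (Z3 || Z2) = 0 + j9.798 Ω = 9.798∠90.0° Ω.
Step 5 — Power factor: PF = cos(φ) = Re(Z)/|Z| = 0/9.798 = 0.
Step 6 — Type: Im(Z) = 9.798 ⇒ lagging (phase φ = 90.0°).

PF = 0 (lagging, φ = 90.0°)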